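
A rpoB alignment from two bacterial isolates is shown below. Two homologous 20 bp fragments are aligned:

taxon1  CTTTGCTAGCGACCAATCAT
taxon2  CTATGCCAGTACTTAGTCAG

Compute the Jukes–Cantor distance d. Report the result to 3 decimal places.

0.687

The sequences differ at 9 of 20 sites (3, 7, 10, 11, 12, 13, 14, 16, 20), so p = 9/20 = 0.45.
d = −(3/4) ln(1 − 4p/3) = −0.75 ln(1 − 0.6) = −0.75 ln(0.4)
  = −0.75 × (-0.916291) = 0.687218 substitutions/site.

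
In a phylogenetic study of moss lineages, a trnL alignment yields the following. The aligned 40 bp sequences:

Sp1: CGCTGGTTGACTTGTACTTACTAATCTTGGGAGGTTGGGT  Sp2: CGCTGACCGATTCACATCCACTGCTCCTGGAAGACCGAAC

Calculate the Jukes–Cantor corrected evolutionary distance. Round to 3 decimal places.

0.824

The sequences differ at 20 of 40 sites, so p = 20/40 = 0.5.
d = −(3/4) ln(1 − 4p/3) = −0.75 ln(1 − 0.666667) = −0.75 ln(0.333333)
  = −0.75 × (-1.098613) = 0.823960 substitutions/site.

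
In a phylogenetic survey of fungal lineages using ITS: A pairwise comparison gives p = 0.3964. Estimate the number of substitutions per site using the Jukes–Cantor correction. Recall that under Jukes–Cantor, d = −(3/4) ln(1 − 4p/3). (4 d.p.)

d = −(3/4) ln(1 − 4p/3) = −0.75 ln(1 − 0.528533) = −0.75 ln(0.471467)
  = −0.75 × (-0.751906) = 0.563930 substitutions/site.

0.5639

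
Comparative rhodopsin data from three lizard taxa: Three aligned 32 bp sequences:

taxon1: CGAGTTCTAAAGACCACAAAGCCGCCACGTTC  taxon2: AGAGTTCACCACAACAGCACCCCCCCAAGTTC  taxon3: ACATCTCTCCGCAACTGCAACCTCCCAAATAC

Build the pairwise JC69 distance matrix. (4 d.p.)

d(taxon1,taxon2) = 0.5199, d(taxon1,taxon3) = 1.0397, d(taxon2,taxon3) = 0.4042

taxon1–taxon2: 12/32 sites differ → p = 0.375, d = −0.75 ln(1 − 0.5) = 0.519860 ≈ 0.5199.
taxon1–taxon3: 18/32 sites differ → p = 0.5625, d = −0.75 ln(1 − 0.75) = 1.039721 ≈ 1.0397.
taxon2–taxon3: 10/32 sites differ → p = 0.3125, d = −0.75 ln(1 − 0.416667) = 0.404248 ≈ 0.4042.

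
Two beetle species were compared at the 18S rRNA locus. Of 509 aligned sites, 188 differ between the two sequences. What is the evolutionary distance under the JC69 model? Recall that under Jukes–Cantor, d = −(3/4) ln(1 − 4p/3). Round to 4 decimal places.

0.5086

p = 188/509 ≈ 0.369352.
d = −(3/4) ln(1 − 4p/3) = −0.75 ln(1 − 0.492469) = −0.75 ln(0.507531)
  = −0.75 × (-0.678197) = 0.508648 substitutions/site.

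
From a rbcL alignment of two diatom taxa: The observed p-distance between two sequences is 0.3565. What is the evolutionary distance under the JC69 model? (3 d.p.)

d = −(3/4) ln(1 − 4p/3) = −0.75 ln(1 − 0.475333) = −0.75 ln(0.524667)
  = −0.75 × (-0.644992) = 0.483744 substitutions/site.

0.484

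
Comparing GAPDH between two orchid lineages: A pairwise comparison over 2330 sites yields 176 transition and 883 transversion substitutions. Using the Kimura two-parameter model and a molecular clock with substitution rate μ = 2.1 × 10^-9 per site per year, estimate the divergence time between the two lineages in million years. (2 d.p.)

174.33

P = 176/2330 ≈ 0.075536 and Q = 883/2330 ≈ 0.37897.
Under the Kimura two-parameter model, d = −½ ln(1 − 2P − Q) − ¼ ln(1 − 2Q).
1 − 2P − Q = 0.469958, giving −½ ln(0.469958) = 0.377556.
1 − 2Q = 0.24206, giving −¼ ln(0.24206) = 0.354642.
d = 0.377556 + 0.354642 = 0.732198.
Under a molecular clock d = 2μt, so t = d/(2μ) = 0.732198 / (2 × 2.1 × 10^-9) = 174.33 million years.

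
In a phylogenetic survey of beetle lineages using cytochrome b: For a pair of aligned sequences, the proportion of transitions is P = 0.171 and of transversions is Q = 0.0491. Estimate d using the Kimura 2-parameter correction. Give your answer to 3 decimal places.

0.274

Under the Kimura two-parameter model, d = −½ ln(1 − 2P − Q) − ¼ ln(1 − 2Q).
1 − 2P − Q = 0.6089, giving −½ ln(0.6089) = 0.248051.
1 − 2Q = 0.9018, giving −¼ ln(0.9018) = 0.025841.
d = 0.248051 + 0.025841 = 0.273892.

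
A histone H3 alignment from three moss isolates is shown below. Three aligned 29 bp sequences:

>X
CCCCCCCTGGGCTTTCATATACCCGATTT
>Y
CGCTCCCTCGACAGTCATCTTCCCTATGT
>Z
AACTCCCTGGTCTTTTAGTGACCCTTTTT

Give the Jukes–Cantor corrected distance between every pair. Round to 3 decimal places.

X–Y: 10/29 sites differ → p ≈ 0.344828, d = −0.75 ln(1 − 0.459771) = 0.461822 ≈ 0.462.
X–Z: 10/29 sites differ → p ≈ 0.344828, d = −0.75 ln(1 − 0.459771) = 0.461822 ≈ 0.462.
Y–Z: 13/29 sites differ → p ≈ 0.448276, d = −0.75 ln(1 − 0.597701) = 0.682920 ≈ 0.683.

d(X,Y) = 0.462, d(X,Z) = 0.462, d(Y,Z) = 0.683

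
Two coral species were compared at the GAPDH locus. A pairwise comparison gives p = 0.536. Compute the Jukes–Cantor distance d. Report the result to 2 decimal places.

d = −(3/4) ln(1 − 4p/3) = −0.75 ln(1 − 0.714667) = −0.75 ln(0.285333)
  = −0.75 × (-1.254098) = 0.940574 substitutions/site.

0.94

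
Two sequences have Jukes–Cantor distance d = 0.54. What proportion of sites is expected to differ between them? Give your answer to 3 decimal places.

0.385

p = (3/4)(1 − e^(−4d/3)) = 0.75 × (1 − e^(-0.72)) = 0.75 × (1 − 0.486752) = 0.384936.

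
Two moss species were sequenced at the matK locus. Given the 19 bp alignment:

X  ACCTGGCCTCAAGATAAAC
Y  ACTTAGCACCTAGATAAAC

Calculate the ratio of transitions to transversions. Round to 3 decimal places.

Transitions are A↔G and C↔T; transversions are all other mismatches.
Transitions: 3. Transversions: 2.
R = 3/2 = 1.500.

1.500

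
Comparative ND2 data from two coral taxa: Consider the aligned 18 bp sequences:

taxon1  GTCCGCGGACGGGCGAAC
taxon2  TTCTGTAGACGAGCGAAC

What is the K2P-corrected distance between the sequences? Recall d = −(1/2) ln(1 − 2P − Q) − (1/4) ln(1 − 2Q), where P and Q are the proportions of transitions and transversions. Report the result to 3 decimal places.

0.376

Of 18 sites, 4 differences are transitions and 1 are transversions, so P = 4/18 ≈ 0.222222 and Q = 1/18 ≈ 0.055556.
Under the Kimura two-parameter model, d = −½ ln(1 − 2P − Q) − ¼ ln(1 − 2Q).
1 − 2P − Q = 0.5, giving −½ ln(0.5) = 0.346574.
1 − 2Q = 0.888888, giving −¼ ln(0.888888) = 0.029446.
d = 0.346574 + 0.029446 = 0.376020.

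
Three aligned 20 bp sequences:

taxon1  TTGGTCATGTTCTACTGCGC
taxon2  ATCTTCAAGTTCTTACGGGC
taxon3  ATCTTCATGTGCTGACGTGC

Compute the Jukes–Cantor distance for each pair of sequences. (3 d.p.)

d(taxon1,taxon2) = 0.572, d(taxon1,taxon3) = 0.572, d(taxon2,taxon3) = 0.233

taxon1–taxon2: 8/20 sites differ → p = 0.4, d = −0.75 ln(1 − 0.533333) = 0.571605 ≈ 0.572.
taxon1–taxon3: 8/20 sites differ → p = 0.4, d = −0.75 ln(1 − 0.533333) = 0.571605 ≈ 0.572.
taxon2–taxon3: 4/20 sites differ → p = 0.2, d = −0.75 ln(1 − 0.266667) = 0.232617 ≈ 0.233.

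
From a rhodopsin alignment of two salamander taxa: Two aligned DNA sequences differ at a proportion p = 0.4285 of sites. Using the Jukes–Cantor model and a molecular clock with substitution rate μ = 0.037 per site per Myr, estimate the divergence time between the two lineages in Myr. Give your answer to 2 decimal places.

d = −(3/4) ln(1 − 4p/3) = −0.75 ln(1 − 0.571333) = −0.75 ln(0.428667)
  = −0.75 × (-0.847075) = 0.635306 substitutions/site.
Under a molecular clock d = 2μt, so t = d/(2μ) = 0.635306 / (2 × 0.037) = 8.59 Myr.

8.59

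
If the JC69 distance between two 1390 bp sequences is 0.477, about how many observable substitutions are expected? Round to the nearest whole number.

Invert JC69: p = (3/4)(1 − e^(−4d/3)) = 0.75 × (1 − e^(-0.636)) = 0.75 × (1 − 0.529406) = 0.352946.
Expected differing sites = pL ≈ 0.352946 × 1390 = 490.59494 ≈ 491.

491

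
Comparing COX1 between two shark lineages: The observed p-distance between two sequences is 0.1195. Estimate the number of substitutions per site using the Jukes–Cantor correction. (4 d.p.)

0.1302

d = −(3/4) ln(1 − 4p/3) = −0.75 ln(1 − 0.159333) = −0.75 ln(0.840667)
  = −0.75 × (-0.173560) = 0.130170 substitutions/site.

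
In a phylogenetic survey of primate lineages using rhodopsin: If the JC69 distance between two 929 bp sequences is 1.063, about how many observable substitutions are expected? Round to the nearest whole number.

Invert JC69: p = (3/4)(1 − e^(−4d/3)) = 0.75 × (1 − e^(-1.417333)) = 0.75 × (1 − 0.242360) = 0.568230.
Expected differing sites = pL ≈ 0.568230 × 929 = 527.88567 ≈ 528.

528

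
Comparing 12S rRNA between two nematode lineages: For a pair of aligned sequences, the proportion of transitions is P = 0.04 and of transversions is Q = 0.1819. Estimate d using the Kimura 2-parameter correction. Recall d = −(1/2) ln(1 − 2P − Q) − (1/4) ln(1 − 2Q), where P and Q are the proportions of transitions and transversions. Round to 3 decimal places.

Under the Kimura two-parameter model, d = −½ ln(1 − 2P − Q) − ¼ ln(1 − 2Q).
1 − 2P − Q = 0.7381, giving −½ ln(0.7381) = 0.151838.
1 − 2Q = 0.6362, giving −¼ ln(0.6362) = 0.113061.
d = 0.151838 + 0.113061 = 0.264899.

0.265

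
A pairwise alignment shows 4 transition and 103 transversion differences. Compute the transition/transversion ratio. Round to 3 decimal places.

0.039

R = 4/103 = 0.038834… ≈ 0.039 (to 3 d.p.).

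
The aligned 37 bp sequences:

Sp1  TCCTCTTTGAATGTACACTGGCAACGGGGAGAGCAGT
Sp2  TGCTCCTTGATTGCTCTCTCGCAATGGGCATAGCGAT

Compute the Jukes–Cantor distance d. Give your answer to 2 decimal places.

0.42

The sequences differ at 12 of 37 sites, so p = 12/37 ≈ 0.324324.
d = −(3/4) ln(1 − 4p/3) = −0.75 ln(1 − 0.432432) = −0.75 ln(0.567568)
  = −0.75 × (-0.566395) = 0.424796 substitutions/site.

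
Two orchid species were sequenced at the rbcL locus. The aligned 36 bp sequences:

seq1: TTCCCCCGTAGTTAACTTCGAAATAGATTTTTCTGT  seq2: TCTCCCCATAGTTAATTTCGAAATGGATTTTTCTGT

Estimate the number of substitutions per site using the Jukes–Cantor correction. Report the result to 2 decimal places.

0.15

The sequences differ at 5 of 36 sites (2, 3, 8, 16, 25), so p = 5/36 ≈ 0.138889.
d = −(3/4) ln(1 − 4p/3) = −0.75 ln(1 − 0.185185) = −0.75 ln(0.814815)
  = −0.75 × (-0.204794) = 0.153596 substitutions/site.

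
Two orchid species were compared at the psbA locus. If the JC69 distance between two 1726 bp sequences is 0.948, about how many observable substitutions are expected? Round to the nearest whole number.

Invert JC69: p = (3/4)(1 − e^(−4d/3)) = 0.75 × (1 − e^(-1.264)) = 0.75 × (1 − 0.282522) = 0.538109.
Expected differing sites = pL ≈ 0.538109 × 1726 = 928.776134 ≈ 929.

929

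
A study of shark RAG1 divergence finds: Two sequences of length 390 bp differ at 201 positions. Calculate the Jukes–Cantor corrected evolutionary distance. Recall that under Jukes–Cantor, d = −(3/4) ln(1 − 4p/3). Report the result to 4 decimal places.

p = 201/390 ≈ 0.515385.
d = −(3/4) ln(1 − 4p/3) = −0.75 ln(1 − 0.68718) = −0.75 ln(0.31282)
  = −0.75 × (-1.162127) = 0.871595 substitutions/site.

0.8716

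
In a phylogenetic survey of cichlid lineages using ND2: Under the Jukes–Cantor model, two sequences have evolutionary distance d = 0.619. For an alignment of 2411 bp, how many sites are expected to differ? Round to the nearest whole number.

1016

Invert JC69: p = (3/4)(1 − e^(−4d/3)) = 0.75 × (1 − e^(-0.825333)) = 0.75 × (1 − 0.438089) = 0.421433.
Expected differing sites = pL ≈ 0.421433 × 2411 = 1016.074963 ≈ 1016.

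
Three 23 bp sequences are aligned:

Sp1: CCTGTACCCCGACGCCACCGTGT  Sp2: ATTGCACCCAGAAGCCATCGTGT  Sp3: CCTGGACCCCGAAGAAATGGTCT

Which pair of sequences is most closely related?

Sp1 and Sp2

Sp1–Sp2: 6/23 differ, p = 0.261, d = 0.321.
Sp1–Sp3: 7/23 differ, p = 0.304, d = 0.390.
Sp2–Sp3: 8/23 differ, p = 0.348, d = 0.467.
The smallest distance is between Sp1 and Sp2.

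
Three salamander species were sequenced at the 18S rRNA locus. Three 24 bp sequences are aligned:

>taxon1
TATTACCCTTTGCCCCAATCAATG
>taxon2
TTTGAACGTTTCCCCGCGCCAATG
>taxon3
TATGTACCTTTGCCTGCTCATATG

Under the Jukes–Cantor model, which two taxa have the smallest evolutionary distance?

taxon2 and taxon3

taxon1–taxon2: 9/24 differ, p = 0.375, d = 0.520.
taxon1–taxon3: 10/24 differ, p = 0.417, d = 0.608.
taxon2–taxon3: 8/24 differ, p = 0.333, d = 0.441.
The smallest distance is between taxon2 and taxon3.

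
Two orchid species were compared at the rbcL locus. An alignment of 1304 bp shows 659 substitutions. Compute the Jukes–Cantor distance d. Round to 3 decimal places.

0.840

p = 659/1304 ≈ 0.505368.
d = −(3/4) ln(1 − 4p/3) = −0.75 ln(1 − 0.673824) = −0.75 ln(0.326176)
  = −0.75 × (-1.120318) = 0.840239 substitutions/site.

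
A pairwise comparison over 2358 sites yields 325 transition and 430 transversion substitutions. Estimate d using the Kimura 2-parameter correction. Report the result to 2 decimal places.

0.42

P = 325/2358 ≈ 0.137829 and Q = 430/2358 ≈ 0.182358.
Under the Kimura two-parameter model, d = −½ ln(1 − 2P − Q) − ¼ ln(1 − 2Q).
1 − 2P − Q = 0.541984, giving −½ ln(0.541984) = 0.306259.
1 − 2Q = 0.635284, giving −¼ ln(0.635284) = 0.113421.
d = 0.306259 + 0.113421 = 0.419680.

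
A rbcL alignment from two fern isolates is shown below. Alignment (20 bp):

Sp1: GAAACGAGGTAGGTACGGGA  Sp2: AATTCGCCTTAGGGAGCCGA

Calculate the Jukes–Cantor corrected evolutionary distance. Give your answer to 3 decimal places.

The sequences differ at 10 of 20 sites (1, 3, 4, 7, 8, 9, 14, 16, 17, 18), so p = 10/20 = 0.5.
d = −(3/4) ln(1 − 4p/3) = −0.75 ln(1 − 0.666667) = −0.75 ln(0.333333)
  = −0.75 × (-1.098613) = 0.823960 substitutions/site.

0.824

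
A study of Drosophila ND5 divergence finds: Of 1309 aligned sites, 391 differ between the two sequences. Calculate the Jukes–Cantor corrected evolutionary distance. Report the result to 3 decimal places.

0.381

p = 391/1309 ≈ 0.298701.
d = −(3/4) ln(1 − 4p/3) = −0.75 ln(1 − 0.398268) = −0.75 ln(0.601732)
  = −0.75 × (-0.507943) = 0.380957 substitutions/site.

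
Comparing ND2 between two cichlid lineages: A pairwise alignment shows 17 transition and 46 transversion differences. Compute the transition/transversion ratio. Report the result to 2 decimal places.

0.37

R = 17/46 = 0.369565… ≈ 0.37 (to 2 d.p.).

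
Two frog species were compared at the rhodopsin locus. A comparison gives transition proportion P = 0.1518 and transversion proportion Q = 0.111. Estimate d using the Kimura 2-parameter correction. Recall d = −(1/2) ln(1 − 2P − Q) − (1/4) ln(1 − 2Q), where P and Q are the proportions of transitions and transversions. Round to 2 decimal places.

Under the Kimura two-parameter model, d = −½ ln(1 − 2P − Q) − ¼ ln(1 − 2Q).
1 − 2P − Q = 0.5854, giving −½ ln(0.5854) = 0.267730.
1 − 2Q = 0.778, giving −¼ ln(0.778) = 0.062757.
d = 0.267730 + 0.062757 = 0.330487.

0.33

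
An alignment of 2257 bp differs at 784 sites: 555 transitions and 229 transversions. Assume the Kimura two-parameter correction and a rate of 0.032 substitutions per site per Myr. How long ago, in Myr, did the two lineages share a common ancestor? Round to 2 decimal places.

7.91

P = 555/2257 ≈ 0.245902 and Q = 229/2257 ≈ 0.101462.
Under the Kimura two-parameter model, d = −½ ln(1 − 2P − Q) − ¼ ln(1 − 2Q).
1 − 2P − Q = 0.406734, giving −½ ln(0.406734) = 0.449798.
1 − 2Q = 0.797076, giving −¼ ln(0.797076) = 0.056701.
d = 0.449798 + 0.056701 = 0.506499.
Under a molecular clock d = 2μt, so t = d/(2μ) = 0.506499 / (2 × 0.032) = 7.91 Myr.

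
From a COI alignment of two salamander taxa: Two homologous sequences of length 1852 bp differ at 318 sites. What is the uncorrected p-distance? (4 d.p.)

0.1717

p = 318/1852 = 0.171706… ≈ 0.1717 (to 4 d.p.).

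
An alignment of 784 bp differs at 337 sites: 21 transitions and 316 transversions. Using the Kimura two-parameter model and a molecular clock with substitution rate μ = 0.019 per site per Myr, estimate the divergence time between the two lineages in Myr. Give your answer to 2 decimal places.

18.82

P = 21/784 ≈ 0.026786 and Q = 316/784 ≈ 0.403061.
Under the Kimura two-parameter model, d = −½ ln(1 − 2P − Q) − ¼ ln(1 − 2Q).
1 − 2P − Q = 0.543367, giving −½ ln(0.543367) = 0.304985.
1 − 2Q = 0.193878, giving −¼ ln(0.193878) = 0.410132.
d = 0.304985 + 0.410132 = 0.715117.
Under a molecular clock d = 2μt, so t = d/(2μ) = 0.715117 / (2 × 0.019) = 18.82 Myr.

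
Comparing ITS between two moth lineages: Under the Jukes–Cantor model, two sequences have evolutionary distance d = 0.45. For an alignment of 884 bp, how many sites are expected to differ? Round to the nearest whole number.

299

Invert JC69: p = (3/4)(1 − e^(−4d/3)) = 0.75 × (1 − e^(-0.6)) = 0.75 × (1 − 0.548812) = 0.338391.
Expected differing sites = pL ≈ 0.338391 × 884 = 299.137644 ≈ 299.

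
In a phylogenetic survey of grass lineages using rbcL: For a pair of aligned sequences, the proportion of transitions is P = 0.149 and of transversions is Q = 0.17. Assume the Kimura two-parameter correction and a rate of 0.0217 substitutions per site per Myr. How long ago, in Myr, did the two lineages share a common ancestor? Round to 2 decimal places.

Under the Kimura two-parameter model, d = −½ ln(1 − 2P − Q) − ¼ ln(1 − 2Q).
1 − 2P − Q = 0.532, giving −½ ln(0.532) = 0.315556.
1 − 2Q = 0.66, giving −¼ ln(0.66) = 0.103879.
d = 0.315556 + 0.103879 = 0.419435.
Under a molecular clock d = 2μt, so t = d/(2μ) = 0.419435 / (2 × 0.0217) = 9.66 Myr.

9.66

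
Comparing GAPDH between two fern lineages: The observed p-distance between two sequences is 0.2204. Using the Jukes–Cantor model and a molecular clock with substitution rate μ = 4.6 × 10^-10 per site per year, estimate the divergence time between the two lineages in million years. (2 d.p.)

283.66

d = −(3/4) ln(1 − 4p/3) = −0.75 ln(1 − 0.293867) = −0.75 ln(0.706133)
  = −0.75 × (-0.347952) = 0.260964 substitutions/site.
Under a molecular clock d = 2μt, so t = d/(2μ) = 0.260964 / (2 × 4.6 × 10^-10) = 283.66 million years.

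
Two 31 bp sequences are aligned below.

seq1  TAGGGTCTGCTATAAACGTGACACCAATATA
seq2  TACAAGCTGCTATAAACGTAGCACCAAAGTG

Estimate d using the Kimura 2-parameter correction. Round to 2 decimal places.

Of 31 sites, 6 differences are transitions and 3 are transversions, so P = 6/31 ≈ 0.193548 and Q = 3/31 ≈ 0.096774.
Under the Kimura two-parameter model, d = −½ ln(1 − 2P − Q) − ¼ ln(1 − 2Q).
1 − 2P − Q = 0.51613, giving −½ ln(0.51613) = 0.330698.
1 − 2Q = 0.806452, giving −¼ ln(0.806452) = 0.053778.
d = 0.330698 + 0.053778 = 0.384476.

0.38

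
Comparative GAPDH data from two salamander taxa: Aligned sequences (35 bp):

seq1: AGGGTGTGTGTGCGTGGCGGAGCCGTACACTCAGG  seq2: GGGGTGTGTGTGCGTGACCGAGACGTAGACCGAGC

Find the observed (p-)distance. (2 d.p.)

The sequences differ at 8 of 35 positions (sites 1, 17, 19, 23, 28, 31, 32, 35).
p = 8/35 = 0.228571… ≈ 0.23 (to 2 d.p.).

0.23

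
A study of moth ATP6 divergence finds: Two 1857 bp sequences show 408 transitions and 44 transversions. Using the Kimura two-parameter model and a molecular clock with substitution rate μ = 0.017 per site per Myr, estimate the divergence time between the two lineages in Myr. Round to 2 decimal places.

9.50

P = 408/1857 ≈ 0.219709 and Q = 44/1857 ≈ 0.023694.
Under the Kimura two-parameter model, d = −½ ln(1 − 2P − Q) − ¼ ln(1 − 2Q).
1 − 2P − Q = 0.536888, giving −½ ln(0.536888) = 0.310983.
1 − 2Q = 0.952612, giving −¼ ln(0.952612) = 0.012137.
d = 0.310983 + 0.012137 = 0.323120.
Under a molecular clock d = 2μt, so t = d/(2μ) = 0.323120 / (2 × 0.017) = 9.50 Myr.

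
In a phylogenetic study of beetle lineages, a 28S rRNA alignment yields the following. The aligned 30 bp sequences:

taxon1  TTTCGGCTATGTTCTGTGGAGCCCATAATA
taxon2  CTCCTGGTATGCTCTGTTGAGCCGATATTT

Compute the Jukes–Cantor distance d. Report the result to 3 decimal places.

The sequences differ at 9 of 30 sites (1, 3, 5, 7, 12, 18, 24, 28, 30), so p = 9/30 = 0.3.
d = −(3/4) ln(1 − 4p/3) = −0.75 ln(1 − 0.4) = −0.75 ln(0.6)
  = −0.75 × (-0.510826) = 0.383120 substitutions/site.

0.383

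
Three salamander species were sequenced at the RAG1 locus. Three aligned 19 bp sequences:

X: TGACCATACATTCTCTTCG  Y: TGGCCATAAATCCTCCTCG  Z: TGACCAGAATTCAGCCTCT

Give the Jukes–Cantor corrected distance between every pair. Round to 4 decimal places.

d(X,Y) = 0.2471, d(X,Z) = 0.6181, d(Y,Z) = 0.4099

X–Y: 4/19 sites differ → p ≈ 0.210526, d = −0.75 ln(1 − 0.280701) = 0.247109 ≈ 0.2471.
X–Z: 8/19 sites differ → p ≈ 0.421053, d = −0.75 ln(1 − 0.561404) = 0.618132 ≈ 0.6181.
Y–Z: 6/19 sites differ → p ≈ 0.315789, d = −0.75 ln(1 − 0.421052) = 0.409907 ≈ 0.4099.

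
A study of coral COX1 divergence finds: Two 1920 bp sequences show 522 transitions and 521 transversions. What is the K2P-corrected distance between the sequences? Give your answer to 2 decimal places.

P = 522/1920 = 0.271875 and Q = 521/1920 ≈ 0.271354.
Under the Kimura two-parameter model, d = −½ ln(1 − 2P − Q) − ¼ ln(1 − 2Q).
1 − 2P − Q = 0.184896, giving −½ ln(0.184896) = 0.843981.
1 − 2Q = 0.457292, giving −¼ ln(0.457292) = 0.195608.
d = 0.843981 + 0.195608 = 1.039589.

1.04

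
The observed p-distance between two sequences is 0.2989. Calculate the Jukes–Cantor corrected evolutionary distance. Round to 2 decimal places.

d = −(3/4) ln(1 − 4p/3) = −0.75 ln(1 − 0.398533) = −0.75 ln(0.601467)
  = −0.75 × (-0.508384) = 0.381288 substitutions/site.

0.38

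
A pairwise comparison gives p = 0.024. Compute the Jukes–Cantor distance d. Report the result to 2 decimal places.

d = −(3/4) ln(1 − 4p/3) = −0.75 ln(1 − 0.032) = −0.75 ln(0.968)
  = −0.75 × (-0.032523) = 0.024392 substitutions/site.

0.02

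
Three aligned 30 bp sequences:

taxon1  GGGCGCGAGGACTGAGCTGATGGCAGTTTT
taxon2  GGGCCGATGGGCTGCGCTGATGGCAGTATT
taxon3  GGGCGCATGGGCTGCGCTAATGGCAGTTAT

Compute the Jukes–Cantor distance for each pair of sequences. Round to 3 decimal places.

taxon1–taxon2: 7/30 sites differ → p ≈ 0.233333, d = −0.75 ln(1 − 0.311111) = 0.279506 ≈ 0.280.
taxon1–taxon3: 6/30 sites differ → p = 0.2, d = −0.75 ln(1 − 0.266667) = 0.232617 ≈ 0.233.
taxon2–taxon3: 5/30 sites differ → p ≈ 0.166667, d = −0.75 ln(1 − 0.222223) = 0.188487 ≈ 0.188.

d(taxon1,taxon2) = 0.280, d(taxon1,taxon3) = 0.233, d(taxon2,taxon3) = 0.188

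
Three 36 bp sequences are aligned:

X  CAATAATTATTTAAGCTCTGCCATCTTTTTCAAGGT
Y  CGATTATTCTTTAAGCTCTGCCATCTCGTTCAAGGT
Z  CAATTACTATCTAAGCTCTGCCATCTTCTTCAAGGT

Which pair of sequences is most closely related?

X and Z

X–Y: 5/36 differ, p = 0.139, d = 0.154.
X–Z: 4/36 differ, p = 0.111, d = 0.120.
Y–Z: 6/36 differ, p = 0.167, d = 0.188.
The smallest distance is between X and Z.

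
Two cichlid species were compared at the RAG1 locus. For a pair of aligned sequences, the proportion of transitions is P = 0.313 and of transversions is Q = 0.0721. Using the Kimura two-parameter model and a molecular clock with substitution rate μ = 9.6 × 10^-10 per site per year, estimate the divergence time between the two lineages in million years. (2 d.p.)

332.17

Under the Kimura two-parameter model, d = −½ ln(1 − 2P − Q) − ¼ ln(1 − 2Q).
1 − 2P − Q = 0.3019, giving −½ ln(0.3019) = 0.598830.
1 − 2Q = 0.8558, giving −¼ ln(0.8558) = 0.038930.
d = 0.598830 + 0.038930 = 0.637760.
Under a molecular clock d = 2μt, so t = d/(2μ) = 0.637760 / (2 × 9.6 × 10^-10) = 332.17 million years.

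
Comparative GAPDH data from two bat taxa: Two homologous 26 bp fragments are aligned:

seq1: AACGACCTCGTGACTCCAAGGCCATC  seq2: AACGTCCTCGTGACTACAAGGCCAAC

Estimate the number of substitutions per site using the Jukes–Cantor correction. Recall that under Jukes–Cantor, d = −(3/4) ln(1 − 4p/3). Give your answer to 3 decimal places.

0.125

The sequences differ at 3 of 26 sites (5, 16, 25), so p = 3/26 ≈ 0.115385.
d = −(3/4) ln(1 − 4p/3) = −0.75 ln(1 − 0.153847) = −0.75 ln(0.846153)
  = −0.75 × (-0.167055) = 0.125291 substitutions/site.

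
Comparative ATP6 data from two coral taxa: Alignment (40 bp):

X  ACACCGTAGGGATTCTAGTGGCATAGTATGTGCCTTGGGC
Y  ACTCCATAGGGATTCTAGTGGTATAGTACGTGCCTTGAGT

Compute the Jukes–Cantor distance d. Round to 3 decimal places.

0.167

The sequences differ at 6 of 40 sites (3, 6, 22, 29, 38, 40), so p = 6/40 = 0.15.
d = −(3/4) ln(1 − 4p/3) = −0.75 ln(1 − 0.2) = −0.75 ln(0.8)
  = −0.75 × (-0.223144) = 0.167358 substitutions/site.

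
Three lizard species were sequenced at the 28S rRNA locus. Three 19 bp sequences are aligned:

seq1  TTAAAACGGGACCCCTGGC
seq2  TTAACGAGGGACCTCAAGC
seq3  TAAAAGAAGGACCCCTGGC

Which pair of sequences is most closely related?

seq1–seq2: 6/19 differ, p = 0.316, d = 0.410.
seq1–seq3: 4/19 differ, p = 0.211, d = 0.247.
seq2–seq3: 6/19 differ, p = 0.316, d = 0.410.
The smallest distance is between seq1 and seq3.

seq1 and seq3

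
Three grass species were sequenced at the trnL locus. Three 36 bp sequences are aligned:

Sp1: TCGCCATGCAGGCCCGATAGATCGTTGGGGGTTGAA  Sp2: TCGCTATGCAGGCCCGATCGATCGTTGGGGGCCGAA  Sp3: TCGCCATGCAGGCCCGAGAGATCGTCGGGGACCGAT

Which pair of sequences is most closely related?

Sp1 and Sp2

Sp1–Sp2: 4/36 differ, p = 0.111, d = 0.120.
Sp1–Sp3: 6/36 differ, p = 0.167, d = 0.188.
Sp2–Sp3: 6/36 differ, p = 0.167, d = 0.188.
The smallest distance is between Sp1 and Sp2.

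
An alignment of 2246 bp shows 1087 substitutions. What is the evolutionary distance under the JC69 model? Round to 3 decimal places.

0.777

p = 1087/2246 ≈ 0.483972.
d = −(3/4) ln(1 − 4p/3) = −0.75 ln(1 − 0.645296) = −0.75 ln(0.354704)
  = −0.75 × (-1.036472) = 0.777354 substitutions/site.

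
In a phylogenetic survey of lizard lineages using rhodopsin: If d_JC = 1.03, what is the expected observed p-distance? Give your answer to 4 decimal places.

p = (3/4)(1 − e^(−4d/3)) = 0.75 × (1 − e^(-1.373333)) = 0.75 × (1 − 0.253261) = 0.560054.

0.5601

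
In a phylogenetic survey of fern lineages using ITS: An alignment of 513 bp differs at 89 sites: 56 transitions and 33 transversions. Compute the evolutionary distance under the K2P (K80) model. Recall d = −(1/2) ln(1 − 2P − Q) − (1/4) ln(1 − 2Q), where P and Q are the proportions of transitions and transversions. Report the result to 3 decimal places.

0.201

P = 56/513 ≈ 0.109162 and Q = 33/513 ≈ 0.064327.
Under the Kimura two-parameter model, d = −½ ln(1 − 2P − Q) − ¼ ln(1 − 2Q).
1 − 2P − Q = 0.717349, giving −½ ln(0.717349) = 0.166096.
1 − 2Q = 0.871346, giving −¼ ln(0.871346) = 0.034429.
d = 0.166096 + 0.034429 = 0.200525.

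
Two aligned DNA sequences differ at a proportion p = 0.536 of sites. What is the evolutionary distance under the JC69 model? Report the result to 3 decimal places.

0.941

d = −(3/4) ln(1 − 4p/3) = −0.75 ln(1 − 0.714667) = −0.75 ln(0.285333)
  = −0.75 × (-1.254098) = 0.940574 substitutions/site.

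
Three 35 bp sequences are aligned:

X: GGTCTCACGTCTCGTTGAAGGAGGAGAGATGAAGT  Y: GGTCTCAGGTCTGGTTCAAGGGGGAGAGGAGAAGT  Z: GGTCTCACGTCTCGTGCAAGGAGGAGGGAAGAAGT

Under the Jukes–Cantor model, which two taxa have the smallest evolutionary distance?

X–Y: 6/35 differ, p = 0.171, d = 0.195.
X–Z: 4/35 differ, p = 0.114, d = 0.124.
Y–Z: 6/35 differ, p = 0.171, d = 0.195.
The smallest distance is between X and Z.

X and Z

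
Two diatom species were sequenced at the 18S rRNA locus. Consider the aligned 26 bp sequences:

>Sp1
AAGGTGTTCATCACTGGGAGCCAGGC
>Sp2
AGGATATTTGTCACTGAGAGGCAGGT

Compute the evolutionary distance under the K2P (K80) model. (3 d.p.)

0.450

Of 26 sites, 7 differences are transitions and 1 are transversions, so P = 7/26 ≈ 0.269231 and Q = 1/26 ≈ 0.038462.
Under the Kimura two-parameter model, d = −½ ln(1 − 2P − Q) − ¼ ln(1 − 2Q).
1 − 2P − Q = 0.423076, giving −½ ln(0.423076) = 0.430102.
1 − 2Q = 0.923076, giving −¼ ln(0.923076) = 0.020011.
d = 0.430102 + 0.020011 = 0.450113.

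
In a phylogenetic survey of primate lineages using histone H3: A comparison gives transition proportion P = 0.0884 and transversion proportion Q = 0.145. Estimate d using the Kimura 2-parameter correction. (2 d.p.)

Under the Kimura two-parameter model, d = −½ ln(1 − 2P − Q) − ¼ ln(1 − 2Q).
1 − 2P − Q = 0.6782, giving −½ ln(0.6782) = 0.194157.
1 − 2Q = 0.71, giving −¼ ln(0.71) = 0.085623.
d = 0.194157 + 0.085623 = 0.279780.

0.28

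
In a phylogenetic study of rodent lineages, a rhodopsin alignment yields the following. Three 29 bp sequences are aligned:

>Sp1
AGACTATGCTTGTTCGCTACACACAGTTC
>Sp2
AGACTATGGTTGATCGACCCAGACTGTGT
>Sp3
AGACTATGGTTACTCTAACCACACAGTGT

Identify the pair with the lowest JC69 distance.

Sp1–Sp2: 9/29 differ, p = 0.310, d = 0.401.
Sp1–Sp3: 9/29 differ, p = 0.310, d = 0.401.
Sp2–Sp3: 6/29 differ, p = 0.207, d = 0.242.
The smallest distance is between Sp2 and Sp3.

Sp2 and Sp3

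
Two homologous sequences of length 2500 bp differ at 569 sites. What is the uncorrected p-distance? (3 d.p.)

0.228

p = 569/2500 = 0.2276 ≈ 0.228 (to 3 d.p.).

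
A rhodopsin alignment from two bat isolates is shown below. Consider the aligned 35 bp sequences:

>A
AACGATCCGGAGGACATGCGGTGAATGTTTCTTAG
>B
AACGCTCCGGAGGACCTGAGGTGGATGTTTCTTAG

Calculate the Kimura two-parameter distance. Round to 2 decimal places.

0.12

Of 35 sites, 1 differences are transitions and 3 are transversions, so P = 1/35 ≈ 0.028571 and Q = 3/35 ≈ 0.085714.
Under the Kimura two-parameter model, d = −½ ln(1 − 2P − Q) − ¼ ln(1 − 2Q).
1 − 2P − Q = 0.857144, giving −½ ln(0.857144) = 0.077075.
1 − 2Q = 0.828572, giving −¼ ln(0.828572) = 0.047013.
d = 0.077075 + 0.047013 = 0.124088.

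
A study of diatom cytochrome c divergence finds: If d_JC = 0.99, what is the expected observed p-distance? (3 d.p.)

0.550

p = (3/4)(1 − e^(−4d/3)) = 0.75 × (1 − e^(-1.32)) = 0.75 × (1 − 0.267135) = 0.549649.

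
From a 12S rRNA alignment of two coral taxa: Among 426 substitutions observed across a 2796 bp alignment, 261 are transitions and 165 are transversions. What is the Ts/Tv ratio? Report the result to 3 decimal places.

1.582

R = 261/165 = 1.581818… ≈ 1.582 (to 3 d.p.).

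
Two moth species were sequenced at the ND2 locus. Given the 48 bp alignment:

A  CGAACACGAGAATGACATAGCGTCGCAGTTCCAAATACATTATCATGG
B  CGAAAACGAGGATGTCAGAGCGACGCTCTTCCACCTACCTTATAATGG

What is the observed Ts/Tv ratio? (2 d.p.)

Transitions are A↔G and C↔T; transversions are all other mismatches.
Transitions: 1. Transversions: 10.
R = 1/10 = 0.10.

0.10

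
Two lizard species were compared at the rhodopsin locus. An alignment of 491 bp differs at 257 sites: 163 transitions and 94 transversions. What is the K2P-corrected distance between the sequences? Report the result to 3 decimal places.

P = 163/491 ≈ 0.331976 and Q = 94/491 ≈ 0.191446.
Under the Kimura two-parameter model, d = −½ ln(1 − 2P − Q) − ¼ ln(1 − 2Q).
1 − 2P − Q = 0.144602, giving −½ ln(0.144602) = 0.966885.
1 − 2Q = 0.617108, giving −¼ ln(0.617108) = 0.120678.
d = 0.966885 + 0.120678 = 1.087563.

1.088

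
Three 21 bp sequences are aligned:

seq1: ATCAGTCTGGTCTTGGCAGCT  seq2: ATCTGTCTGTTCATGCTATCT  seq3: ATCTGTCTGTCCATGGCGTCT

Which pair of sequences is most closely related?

seq2 and seq3

seq1–seq2: 6/21 differ, p = 0.286, d = 0.360.
seq1–seq3: 6/21 differ, p = 0.286, d = 0.360.
seq2–seq3: 4/21 differ, p = 0.190, d = 0.220.
The smallest distance is between seq2 and seq3.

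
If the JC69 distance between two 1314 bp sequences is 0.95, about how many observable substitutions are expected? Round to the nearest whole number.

Invert JC69: p = (3/4)(1 − e^(−4d/3)) = 0.75 × (1 − e^(-1.266667)) = 0.75 × (1 − 0.281769) = 0.538673.
Expected differing sites = pL ≈ 0.538673 × 1314 = 707.816322 ≈ 708.

708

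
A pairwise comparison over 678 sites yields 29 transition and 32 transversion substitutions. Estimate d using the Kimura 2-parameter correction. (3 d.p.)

0.096

P = 29/678 ≈ 0.042773 and Q = 32/678 ≈ 0.047198.
Under the Kimura two-parameter model, d = −½ ln(1 − 2P − Q) − ¼ ln(1 − 2Q).
1 − 2P − Q = 0.867256, giving −½ ln(0.867256) = 0.071211.
1 − 2Q = 0.905604, giving −¼ ln(0.905604) = 0.024788.
d = 0.071211 + 0.024788 = 0.095999.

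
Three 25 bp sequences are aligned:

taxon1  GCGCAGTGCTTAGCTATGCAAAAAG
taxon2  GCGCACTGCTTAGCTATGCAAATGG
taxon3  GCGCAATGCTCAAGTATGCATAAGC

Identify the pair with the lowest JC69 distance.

taxon1–taxon2: 3/25 differ, p = 0.120, d = 0.131.
taxon1–taxon3: 7/25 differ, p = 0.280, d = 0.351.
taxon2–taxon3: 7/25 differ, p = 0.280, d = 0.351.
The smallest distance is between taxon1 and taxon2.

taxon1 and taxon2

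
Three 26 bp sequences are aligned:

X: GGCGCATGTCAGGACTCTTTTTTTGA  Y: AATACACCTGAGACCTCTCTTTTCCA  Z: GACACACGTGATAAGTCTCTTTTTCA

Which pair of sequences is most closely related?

Y and Z

X–Y: 12/26 differ, p = 0.462, d = 0.717.
X–Z: 9/26 differ, p = 0.346, d = 0.464.
Y–Z: 7/26 differ, p = 0.269, d = 0.334.
The smallest distance is between Y and Z.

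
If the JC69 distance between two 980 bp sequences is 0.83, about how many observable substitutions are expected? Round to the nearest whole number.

492

Invert JC69: p = (3/4)(1 − e^(−4d/3)) = 0.75 × (1 − e^(-1.106667)) = 0.75 × (1 − 0.330659) = 0.502006.
Expected differing sites = pL ≈ 0.502006 × 980 = 491.96588 ≈ 492.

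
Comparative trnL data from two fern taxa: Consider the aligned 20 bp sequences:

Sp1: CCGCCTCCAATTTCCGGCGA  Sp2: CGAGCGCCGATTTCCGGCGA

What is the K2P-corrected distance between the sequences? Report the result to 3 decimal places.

0.305

Of 20 sites, 2 differences are transitions and 3 are transversions, so P = 2/20 = 0.1 and Q = 3/20 = 0.15.
Under the Kimura two-parameter model, d = −½ ln(1 − 2P − Q) − ¼ ln(1 − 2Q).
1 − 2P − Q = 0.65, giving −½ ln(0.65) = 0.215391.
1 − 2Q = 0.7, giving −¼ ln(0.7) = 0.089169.
d = 0.215391 + 0.089169 = 0.304560.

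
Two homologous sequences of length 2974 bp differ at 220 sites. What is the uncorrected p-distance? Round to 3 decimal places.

0.074

p = 220/2974 = 0.073974… ≈ 0.074 (to 3 d.p.).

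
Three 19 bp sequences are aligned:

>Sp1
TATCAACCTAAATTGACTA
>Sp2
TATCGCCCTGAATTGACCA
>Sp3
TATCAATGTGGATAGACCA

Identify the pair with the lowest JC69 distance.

Sp1–Sp2: 4/19 differ, p = 0.211, d = 0.247.
Sp1–Sp3: 6/19 differ, p = 0.316, d = 0.410.
Sp2–Sp3: 6/19 differ, p = 0.316, d = 0.410.
The smallest distance is between Sp1 and Sp2.

Sp1 and Sp2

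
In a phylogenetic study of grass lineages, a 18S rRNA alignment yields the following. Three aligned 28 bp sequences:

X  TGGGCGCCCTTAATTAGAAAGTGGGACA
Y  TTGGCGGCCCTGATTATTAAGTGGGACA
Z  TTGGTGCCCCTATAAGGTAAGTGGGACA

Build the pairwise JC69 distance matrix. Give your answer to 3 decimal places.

d(X,Y) = 0.252, d(X,Z) = 0.360, d(Y,Z) = 0.360

X–Y: 6/28 sites differ → p ≈ 0.214286, d = −0.75 ln(1 − 0.285715) = 0.252355 ≈ 0.252.
X–Z: 8/28 sites differ → p ≈ 0.285714, d = −0.75 ln(1 − 0.380952) = 0.359679 ≈ 0.360.
Y–Z: 8/28 sites differ → p ≈ 0.285714, d = −0.75 ln(1 − 0.380952) = 0.359679 ≈ 0.360.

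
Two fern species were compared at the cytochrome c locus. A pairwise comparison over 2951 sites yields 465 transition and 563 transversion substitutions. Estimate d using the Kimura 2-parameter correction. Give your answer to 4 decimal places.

P = 465/2951 ≈ 0.157574 and Q = 563/2951 ≈ 0.190783.
Under the Kimura two-parameter model, d = −½ ln(1 − 2P − Q) − ¼ ln(1 − 2Q).
1 − 2P − Q = 0.494069, giving −½ ln(0.494069) = 0.352540.
1 − 2Q = 0.618434, giving −¼ ln(0.618434) = 0.120141.
d = 0.352540 + 0.120141 = 0.472681.

0.4727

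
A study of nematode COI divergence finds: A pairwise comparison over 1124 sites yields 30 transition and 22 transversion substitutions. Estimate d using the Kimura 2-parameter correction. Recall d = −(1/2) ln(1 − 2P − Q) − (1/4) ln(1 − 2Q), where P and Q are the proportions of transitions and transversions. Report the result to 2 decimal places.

0.05

P = 30/1124 ≈ 0.02669 and Q = 22/1124 ≈ 0.019573.
Under the Kimura two-parameter model, d = −½ ln(1 − 2P − Q) − ¼ ln(1 − 2Q).
1 − 2P − Q = 0.927047, giving −½ ln(0.927047) = 0.037876.
1 − 2Q = 0.960854, giving −¼ ln(0.960854) = 0.009983.
d = 0.037876 + 0.009983 = 0.047859.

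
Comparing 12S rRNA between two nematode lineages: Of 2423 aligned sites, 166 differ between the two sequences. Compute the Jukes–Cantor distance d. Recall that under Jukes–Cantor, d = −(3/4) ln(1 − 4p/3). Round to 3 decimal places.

0.072

p = 166/2423 ≈ 0.06851.
d = −(3/4) ln(1 − 4p/3) = −0.75 ln(1 − 0.091347) = −0.75 ln(0.908653)
  = −0.75 × (-0.095792) = 0.071844 substitutions/site.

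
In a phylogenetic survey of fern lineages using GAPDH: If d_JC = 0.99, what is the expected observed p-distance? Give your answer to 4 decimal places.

p = (3/4)(1 − e^(−4d/3)) = 0.75 × (1 − e^(-1.32)) = 0.75 × (1 − 0.267135) = 0.549649.

0.5496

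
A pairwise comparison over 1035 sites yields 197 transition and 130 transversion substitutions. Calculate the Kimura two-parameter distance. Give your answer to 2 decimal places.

P = 197/1035 ≈ 0.190338 and Q = 130/1035 ≈ 0.125604.
Under the Kimura two-parameter model, d = −½ ln(1 − 2P − Q) − ¼ ln(1 − 2Q).
1 − 2P − Q = 0.49372, giving −½ ln(0.49372) = 0.352893.
1 − 2Q = 0.748792, giving −¼ ln(0.748792) = 0.072324.
d = 0.352893 + 0.072324 = 0.425217.

0.43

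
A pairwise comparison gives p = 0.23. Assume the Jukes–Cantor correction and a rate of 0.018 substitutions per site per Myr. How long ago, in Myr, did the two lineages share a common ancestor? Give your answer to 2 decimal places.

7.63

d = −(3/4) ln(1 − 4p/3) = −0.75 ln(1 − 0.306667) = −0.75 ln(0.693333)
  = −0.75 × (-0.366245) = 0.274684 substitutions/site.
Under a molecular clock d = 2μt, so t = d/(2μ) = 0.274684 / (2 × 0.018) = 7.63 Myr.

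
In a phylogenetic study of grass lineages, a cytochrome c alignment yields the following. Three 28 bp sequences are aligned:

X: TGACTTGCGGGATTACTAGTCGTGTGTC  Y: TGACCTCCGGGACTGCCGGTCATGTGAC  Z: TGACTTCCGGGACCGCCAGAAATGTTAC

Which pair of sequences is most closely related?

Y and Z

X–Y: 8/28 differ, p = 0.286, d = 0.360.
X–Z: 10/28 differ, p = 0.357, d = 0.485.
Y–Z: 6/28 differ, p = 0.214, d = 0.252.
The smallest distance is between Y and Z.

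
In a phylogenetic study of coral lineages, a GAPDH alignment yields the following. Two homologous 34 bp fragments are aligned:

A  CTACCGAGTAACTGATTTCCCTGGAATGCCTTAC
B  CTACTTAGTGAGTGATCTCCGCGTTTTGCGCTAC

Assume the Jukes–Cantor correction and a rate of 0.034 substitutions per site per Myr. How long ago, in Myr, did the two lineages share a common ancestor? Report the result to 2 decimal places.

7.01

The sequences differ at 12 of 34 sites, so p = 12/34 ≈ 0.352941.
d = −(3/4) ln(1 − 4p/3) = −0.75 ln(1 − 0.470588) = −0.75 ln(0.529412)
  = −0.75 × (-0.635988) = 0.476991 substitutions/site.
Under a molecular clock d = 2μt, so t = d/(2μ) = 0.476991 / (2 × 0.034) = 7.01 Myr.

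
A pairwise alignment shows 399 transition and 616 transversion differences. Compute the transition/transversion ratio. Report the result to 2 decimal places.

0.65

R = 399/616 = 0.647727… ≈ 0.65 (to 2 d.p.).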